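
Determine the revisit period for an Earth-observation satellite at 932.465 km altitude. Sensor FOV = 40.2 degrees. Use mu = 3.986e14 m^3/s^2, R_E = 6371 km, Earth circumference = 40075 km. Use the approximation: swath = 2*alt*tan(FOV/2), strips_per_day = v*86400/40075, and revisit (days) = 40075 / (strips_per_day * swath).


swath = 2*932.465*tan(0.3508112) = 682.4675 km
v = sqrt(mu/r) = 7387.6136 m/s = 7.3876 km/s
strips/day = v*86400/40075 = 7.3876*86400/40075 = 15.9274
coverage/day = strips * swath = 15.9274 * 682.4675 = 10869.9197 km
revisit = 40075 / 10869.9197 = 3.6868 days

3.6868 days


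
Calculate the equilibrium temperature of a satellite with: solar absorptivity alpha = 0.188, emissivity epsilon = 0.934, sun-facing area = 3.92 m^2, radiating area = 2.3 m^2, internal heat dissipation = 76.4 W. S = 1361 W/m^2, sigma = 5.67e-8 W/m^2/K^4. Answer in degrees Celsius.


Numerator = alpha*S*A_sun + Q_int = 0.188*1361*3.92 + 76.4 = 1079.4026 W
Denominator = eps*sigma*A_rad = 0.934*5.67e-8*2.3 = 1.2180294e-07 W/K^4
T^4 = 8.8618761e+09 K^4
T = 306.8184 K = 33.6684 C

33.6684 degrees Celsius


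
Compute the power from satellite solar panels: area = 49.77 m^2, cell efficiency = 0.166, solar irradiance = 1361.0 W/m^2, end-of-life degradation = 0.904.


P = area * eta * S * degradation
P = 49.77 * 0.166 * 1361.0 * 0.904
P = 10164.8807 W

10164.8807 W


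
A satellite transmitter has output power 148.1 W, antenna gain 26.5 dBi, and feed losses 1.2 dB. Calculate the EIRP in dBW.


Pt = 148.1 W = 21.7056 dBW
EIRP = Pt_dBW + Gt - losses = 21.7056 + 26.5 - 1.2 = 47.0056 dBW

47.0056 dBW


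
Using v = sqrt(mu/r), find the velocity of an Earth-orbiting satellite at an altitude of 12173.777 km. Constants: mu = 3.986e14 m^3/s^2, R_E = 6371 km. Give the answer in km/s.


r = R_E + alt = 6371.0 + 12173.777 = 18544.7770 km = 1.8544777e+07 m
v = sqrt(mu/r) = sqrt(3.986e14 / 1.8544777e+07) = 4636.1538 m/s = 4.6362 km/s

4.6362 km/s


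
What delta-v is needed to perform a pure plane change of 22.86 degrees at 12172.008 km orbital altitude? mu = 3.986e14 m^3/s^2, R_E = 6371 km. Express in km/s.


r = 18543.0080 km = 1.8543008e+07 m
V = sqrt(mu/r) = 4636.3750 m/s
di = 22.86 deg = 0.3989823 rad
dV = 2*V*sin(di/2) = 2*4636.3750*sin(0.1994911)
dV = 1837.5863 m/s = 1.8376 km/s

1.8376 km/s


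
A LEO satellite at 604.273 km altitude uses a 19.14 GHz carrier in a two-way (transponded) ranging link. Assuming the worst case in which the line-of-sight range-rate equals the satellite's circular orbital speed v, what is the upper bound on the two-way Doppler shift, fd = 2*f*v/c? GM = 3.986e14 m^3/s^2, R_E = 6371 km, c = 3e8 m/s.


r = 6.975273e+06 m
v = sqrt(mu/r) = 7559.4125 m/s (worst-case radial velocity)
f = 19.14 GHz = 1.914e+10 Hz
fd = 2*f*v/c = 2*1.914e+10*7559.4125/3.0e+08
fd = 964581.0302 Hz

964581.0302 Hz


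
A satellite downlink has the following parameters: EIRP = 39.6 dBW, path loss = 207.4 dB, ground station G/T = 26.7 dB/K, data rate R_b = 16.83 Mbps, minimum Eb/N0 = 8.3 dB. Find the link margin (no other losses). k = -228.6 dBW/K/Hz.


C/N0 = EIRP - FSPL + G/T - k = 39.6 - 207.4 + 26.7 - (-228.6)
C/N0 = 87.5000 dB-Hz
R_b = 16.83 Mbps = 1.683e+07 bps -> 10*log10(R_b) = 72.2608 dB-Hz
Eb/N0 = C/N0 - 10*log10(R_b) = 87.5000 - 72.2608 = 15.2392 dB
Margin = Eb/N0 - Eb/N0_req = 15.2392 - 8.3 = 6.9392 dB (link closes)

6.9392 dB


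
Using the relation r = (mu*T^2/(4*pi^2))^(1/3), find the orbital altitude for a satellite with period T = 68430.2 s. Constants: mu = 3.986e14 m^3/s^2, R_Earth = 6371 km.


T = 68430.2 s
r = (mu*T^2/(4*pi^2))^(1/3) = (3.986e14 * 68430.2^2 / (4*pi^2))^(1/3)
r = 3.6159664e+07 m = 36159.6645 km
alt = r - R_E = 36159.6645 - 6371 = 29788.6645 km

29788.6645 km


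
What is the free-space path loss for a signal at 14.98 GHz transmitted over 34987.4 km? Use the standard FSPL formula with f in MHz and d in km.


f = 14.98 GHz = 14980.0000 MHz
d = 34987.4 km
FSPL = 32.44 + 20*log10(14980.0000) + 20*log10(34987.4)
FSPL = 32.44 + 83.5102 + 90.8782
FSPL = 206.8285 dB

206.8285 dB


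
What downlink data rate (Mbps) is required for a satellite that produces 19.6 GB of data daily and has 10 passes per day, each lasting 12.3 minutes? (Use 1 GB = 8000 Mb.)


total contact time = 10 * 12.3 * 60 = 7380.0000 s
data = 19.6 GB = 156800.0000 Mb
rate = 156800.0000 / 7380.0000 = 21.2466 Mbps

21.2466 Mbps


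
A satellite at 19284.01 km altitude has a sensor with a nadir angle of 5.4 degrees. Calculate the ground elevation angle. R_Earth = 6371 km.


r = R_E + alt = 25655.0100 km
Law of sines in the satellite / Earth-center / ground-point triangle:
  sin(nadir)/R_E = sin(90 + el)/r  =>  cos(el) = (r/R_E)*sin(nadir)
cos(el) = (25655.0100 / 6371.0000) * sin(5.4 deg) = 0.3789593
el = arccos(0.3789593) = 67.7308 deg
(Earth-central angle = 90 - nadir - el = 16.8692 deg)

67.7308 degrees


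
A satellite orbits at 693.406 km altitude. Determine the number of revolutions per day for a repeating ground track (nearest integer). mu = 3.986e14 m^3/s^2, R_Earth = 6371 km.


r = 7.064406e+06 m
T = 2*pi*sqrt(r^3/mu) = 5909.1457 s = 98.4858 min
revs/day = 1440 / 98.4858 = 14.6214
Rounded: 15 revolutions per day

15 revolutions per day


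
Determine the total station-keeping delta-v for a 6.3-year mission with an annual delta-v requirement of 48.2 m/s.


dV = rate * years = 48.2 * 6.3
dV = 303.6600 m/s

303.6600 m/s


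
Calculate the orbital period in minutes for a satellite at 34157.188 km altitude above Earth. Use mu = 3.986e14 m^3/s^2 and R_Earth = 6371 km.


r = 40528.1880 km = 4.0528188e+07 m
T = 2*pi*sqrt(r^3/mu) = 2*pi*sqrt(6.6568928e+22 / 3.986e14)
T = 81198.3121 s = 1353.3052 min

1353.3052 minutes


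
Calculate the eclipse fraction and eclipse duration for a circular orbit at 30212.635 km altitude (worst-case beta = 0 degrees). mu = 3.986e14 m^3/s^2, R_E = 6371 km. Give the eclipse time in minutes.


r = 36583.6350 km
T = 1160.6205 min
Eclipse fraction = arcsin(R_E/r)/pi = arcsin(6371.0000/36583.6350)/pi
= arcsin(0.1741489)/pi = 0.05571741
Eclipse duration = 0.05571741 * 1160.6205 = 64.6668 min

64.6668 minutes


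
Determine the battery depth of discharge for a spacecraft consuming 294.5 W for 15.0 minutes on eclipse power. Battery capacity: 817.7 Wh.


E_used = P * t / 60 = 294.5 * 15.0 / 60 = 73.6250 Wh
DOD = E_used / E_total * 100 = 73.6250 / 817.7 * 100
DOD = 9.0039 %

9.0039 %


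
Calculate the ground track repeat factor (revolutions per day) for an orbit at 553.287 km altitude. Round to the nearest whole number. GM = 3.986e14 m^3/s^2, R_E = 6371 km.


r = 6.924287e+06 m
T = 2*pi*sqrt(r^3/mu) = 5734.2129 s = 95.5702 min
revs/day = 1440 / 95.5702 = 15.0675
Rounded: 15 revolutions per day

15 revolutions per day


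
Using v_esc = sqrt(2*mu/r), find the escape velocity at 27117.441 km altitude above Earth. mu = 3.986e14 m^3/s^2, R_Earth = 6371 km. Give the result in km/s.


r = 6371.0 + 27117.441 = 33488.4410 km = 3.3488441e+07 m
v_esc = sqrt(2*mu/r) = sqrt(2*3.986e14 / 3.3488441e+07)
v_esc = 4879.0602 m/s = 4.8791 km/s

4.8791 km/s


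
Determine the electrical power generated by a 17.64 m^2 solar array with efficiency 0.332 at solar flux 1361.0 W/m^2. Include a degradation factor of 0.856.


P = area * eta * S * degradation
P = 17.64 * 0.332 * 1361.0 * 0.856
P = 6822.8929 W

6822.8929 W


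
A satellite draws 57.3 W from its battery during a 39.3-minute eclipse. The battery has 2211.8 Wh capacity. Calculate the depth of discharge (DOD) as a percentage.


E_used = P * t / 60 = 57.3 * 39.3 / 60 = 37.5315 Wh
DOD = E_used / E_total * 100 = 37.5315 / 2211.8 * 100
DOD = 1.6969 %

1.6969 %


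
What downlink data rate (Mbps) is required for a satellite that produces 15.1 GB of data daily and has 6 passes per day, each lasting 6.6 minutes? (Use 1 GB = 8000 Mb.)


total contact time = 6 * 6.6 * 60 = 2376.0000 s
data = 15.1 GB = 120800.0000 Mb
rate = 120800.0000 / 2376.0000 = 50.8418 Mbps

50.8418 Mbps


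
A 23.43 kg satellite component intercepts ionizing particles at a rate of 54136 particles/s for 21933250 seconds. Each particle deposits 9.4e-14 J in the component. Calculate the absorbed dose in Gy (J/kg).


Total energy deposited = rate * time * E_per
  = 54136 * 21933250 * 9.4e-14 = 0.1116136 J
Dose = E_total / mass = 0.1116136 / 23.43
Dose = 0.004763703 Gy

0.0048 Gy


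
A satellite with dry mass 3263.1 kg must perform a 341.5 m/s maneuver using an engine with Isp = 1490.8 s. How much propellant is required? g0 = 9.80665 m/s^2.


ve = Isp * g0 = 1490.8 * 9.80665 = 14619.753820 m/s
mass ratio = exp(dv/ve) = exp(341.5/14619.753820) = 1.02363376
m_prop = m_dry * (mr - 1) = 3263.1 * (1.02363376 - 1)
m_prop = 77.1193 kg

77.1193 kg


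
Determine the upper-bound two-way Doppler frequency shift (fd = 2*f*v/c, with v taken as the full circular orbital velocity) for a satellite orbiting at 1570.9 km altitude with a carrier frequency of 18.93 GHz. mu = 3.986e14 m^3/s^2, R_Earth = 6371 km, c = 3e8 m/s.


r = 7.9419e+06 m
v = sqrt(mu/r) = 7084.4549 m/s (worst-case radial velocity)
f = 18.93 GHz = 1.893e+10 Hz
fd = 2*f*v/c = 2*1.893e+10*7084.4549/3.0e+08
fd = 894058.2086 Hz

894058.2086 Hz


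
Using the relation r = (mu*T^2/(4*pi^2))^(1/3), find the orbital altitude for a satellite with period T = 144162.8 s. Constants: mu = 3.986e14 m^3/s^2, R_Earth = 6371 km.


T = 144162.8 s
r = (mu*T^2/(4*pi^2))^(1/3) = (3.986e14 * 144162.8^2 / (4*pi^2))^(1/3)
r = 5.9423924e+07 m = 59423.9238 km
alt = r - R_E = 59423.9238 - 6371 = 53052.9238 km

53052.9238 km


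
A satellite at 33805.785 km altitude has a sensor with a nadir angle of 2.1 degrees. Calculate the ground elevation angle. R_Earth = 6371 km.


r = R_E + alt = 40176.7850 km
Law of sines in the satellite / Earth-center / ground-point triangle:
  sin(nadir)/R_E = sin(90 + el)/r  =>  cos(el) = (r/R_E)*sin(nadir)
cos(el) = (40176.7850 / 6371.0000) * sin(2.1 deg) = 0.2310825
el = arccos(0.2310825) = 76.6392 deg
(Earth-central angle = 90 - nadir - el = 11.2608 deg)

76.6392 degrees


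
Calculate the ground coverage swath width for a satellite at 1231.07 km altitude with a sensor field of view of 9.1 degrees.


FOV = 9.1 deg = 0.158825 rad
swath = 2 * alt * tan(FOV/2) = 2 * 1231.07 * tan(0.07941248)
swath = 2 * 1231.07 * 0.07957984
swath = 195.9367 km

195.9367 km


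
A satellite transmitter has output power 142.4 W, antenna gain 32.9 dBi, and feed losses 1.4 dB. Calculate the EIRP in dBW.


Pt = 142.4 W = 21.5351 dBW
EIRP = Pt_dBW + Gt - losses = 21.5351 + 32.9 - 1.4 = 53.0351 dBW

53.0351 dBW


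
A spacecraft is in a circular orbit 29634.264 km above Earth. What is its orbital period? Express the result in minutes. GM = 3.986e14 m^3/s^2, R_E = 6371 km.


r = 36005.2640 km = 3.6005264e+07 m
T = 2*pi*sqrt(r^3/mu) = 2*pi*sqrt(4.6676469e+22 / 3.986e14)
T = 67992.3764 s = 1133.2063 min

1133.2063 minutes


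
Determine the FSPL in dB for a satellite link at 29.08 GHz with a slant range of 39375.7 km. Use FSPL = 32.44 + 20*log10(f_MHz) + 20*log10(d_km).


f = 29.08 GHz = 29080.0000 MHz
d = 39375.7 km
FSPL = 32.44 + 20*log10(29080.0000) + 20*log10(39375.7)
FSPL = 32.44 + 89.2719 + 91.9046
FSPL = 213.6165 dB

213.6165 dB


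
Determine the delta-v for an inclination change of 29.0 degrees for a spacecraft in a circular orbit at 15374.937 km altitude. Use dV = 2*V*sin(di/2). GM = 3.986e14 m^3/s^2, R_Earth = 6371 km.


r = 21745.9370 km = 2.1745937e+07 m
V = sqrt(mu/r) = 4281.3387 m/s
di = 29.0 deg = 0.5061455 rad
dV = 2*V*sin(di/2) = 2*4281.3387*sin(0.2530727)
dV = 2143.9232 m/s = 2.1439 km/s

2.1439 km/s


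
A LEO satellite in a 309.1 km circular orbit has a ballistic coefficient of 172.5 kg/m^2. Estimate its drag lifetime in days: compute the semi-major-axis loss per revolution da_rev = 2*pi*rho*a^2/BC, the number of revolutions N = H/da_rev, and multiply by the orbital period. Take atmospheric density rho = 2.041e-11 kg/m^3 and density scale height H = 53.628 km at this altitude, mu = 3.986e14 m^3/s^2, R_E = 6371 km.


a = R_E + alt = 6680.1000 km = 6.6801e+06 m
da_rev = 2*pi*rho*a^2/BC = 2*pi*2.041e-11*(6.6801e+06)^2/172.5 = 33.174142 m per revolution
N = H/da_rev = 53628.0000 m / 33.174142 m = 1616.5603 revolutions
P = 2*pi*sqrt(a^3/mu) = 5433.5750 s
lifetime = N*P = 1616.5603 * 5433.5750 = 8.7837015e+06 s = 101.6632 days

101.6632 days


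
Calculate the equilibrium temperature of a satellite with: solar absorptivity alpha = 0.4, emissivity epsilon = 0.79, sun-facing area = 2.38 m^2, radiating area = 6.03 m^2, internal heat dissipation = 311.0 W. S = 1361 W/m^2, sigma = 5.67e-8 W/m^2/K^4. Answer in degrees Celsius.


Numerator = alpha*S*A_sun + Q_int = 0.4*1361*2.38 + 311.0 = 1606.6720 W
Denominator = eps*sigma*A_rad = 0.79*5.67e-8*6.03 = 2.7010179e-07 W/K^4
T^4 = 5.9483945e+09 K^4
T = 277.7154 K = 4.5654 C

4.5654 degrees Celsius


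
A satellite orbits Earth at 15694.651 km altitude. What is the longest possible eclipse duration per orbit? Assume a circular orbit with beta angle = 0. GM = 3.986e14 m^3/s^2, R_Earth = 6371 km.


r = 22065.6510 km
T = 543.6696 min
Eclipse fraction = arcsin(R_E/r)/pi = arcsin(6371.0000/22065.6510)/pi
= arcsin(0.2887293)/pi = 0.09323276
Eclipse duration = 0.09323276 * 543.6696 = 50.6878 min

50.6878 minutes


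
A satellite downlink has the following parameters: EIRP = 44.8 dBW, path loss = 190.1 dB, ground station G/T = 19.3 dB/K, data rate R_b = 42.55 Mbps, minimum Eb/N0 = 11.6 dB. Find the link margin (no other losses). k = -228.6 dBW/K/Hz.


C/N0 = EIRP - FSPL + G/T - k = 44.8 - 190.1 + 19.3 - (-228.6)
C/N0 = 102.6000 dB-Hz
R_b = 42.55 Mbps = 4.255e+07 bps -> 10*log10(R_b) = 76.2890 dB-Hz
Eb/N0 = C/N0 - 10*log10(R_b) = 102.6000 - 76.2890 = 26.3110 dB
Margin = Eb/N0 - Eb/N0_req = 26.3110 - 11.6 = 14.7110 dB (link closes)

14.7110 dB


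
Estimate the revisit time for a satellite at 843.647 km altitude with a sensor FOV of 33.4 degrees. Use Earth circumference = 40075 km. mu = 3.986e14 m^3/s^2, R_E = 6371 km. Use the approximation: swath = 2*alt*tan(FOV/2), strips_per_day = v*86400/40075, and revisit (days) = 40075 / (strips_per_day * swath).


swath = 2*843.647*tan(0.29147) = 506.2125 km
v = sqrt(mu/r) = 7432.9482 m/s = 7.4329 km/s
strips/day = v*86400/40075 = 7.4329*86400/40075 = 16.0251
coverage/day = strips * swath = 16.0251 * 506.2125 = 8112.1159 km
revisit = 40075 / 8112.1159 = 4.9401 days

4.9401 days


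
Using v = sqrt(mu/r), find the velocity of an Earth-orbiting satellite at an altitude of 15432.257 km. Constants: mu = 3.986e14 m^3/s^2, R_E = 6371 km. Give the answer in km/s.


r = R_E + alt = 6371.0 + 15432.257 = 21803.2570 km = 2.1803257e+07 m
v = sqrt(mu/r) = sqrt(3.986e14 / 2.1803257e+07) = 4275.7072 m/s = 4.2757 km/s

4.2757 km/s


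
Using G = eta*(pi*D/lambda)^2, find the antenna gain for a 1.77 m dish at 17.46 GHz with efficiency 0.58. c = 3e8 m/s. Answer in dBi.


lambda = c/f = 3e8 / 1.746e+10 = 0.01718213 m
G = eta*(pi*D/lambda)^2 = 0.58*(pi*1.77/0.01718213)^2
G = 60746.3574 (linear)
G = 10*log10(60746.3574) = 47.8352 dBi

47.8352 dBi


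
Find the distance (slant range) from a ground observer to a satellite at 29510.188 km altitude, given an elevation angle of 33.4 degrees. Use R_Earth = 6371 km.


h = 29510.188 km, el = 33.4 deg
d = -R_E*sin(el) + sqrt((R_E*sin(el))^2 + 2*R_E*h + h^2)
d = -6371.0000*sin(0.58294) + sqrt((6371.0000*0.5504807)^2 + 2*6371.0000*29510.188 + 29510.188^2)
d = 31977.6706 km

31977.6706 km


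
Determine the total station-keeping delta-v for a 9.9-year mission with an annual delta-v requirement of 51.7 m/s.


dV = rate * years = 51.7 * 9.9
dV = 511.8300 m/s

511.8300 m/s


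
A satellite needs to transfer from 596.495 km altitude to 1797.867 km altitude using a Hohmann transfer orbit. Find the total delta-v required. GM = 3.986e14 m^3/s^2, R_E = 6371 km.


r1 = 6967.4950 km = 6.967495e+06 m
r2 = 8168.8670 km = 8.168867e+06 m
dv1 = sqrt(mu/r1)*(sqrt(2*r2/(r1+r2)) - 1) = 294.4317 m/s
dv2 = sqrt(mu/r2)*(1 - sqrt(2*r1/(r1+r2))) = 282.9434 m/s
total dv = |dv1| + |dv2| = 294.4317 + 282.9434 = 577.3752 m/s = 0.5773752 km/s

0.5774 km/s


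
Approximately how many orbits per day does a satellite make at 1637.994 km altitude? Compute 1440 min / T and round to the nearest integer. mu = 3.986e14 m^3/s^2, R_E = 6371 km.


r = 8.008994e+06 m
T = 2*pi*sqrt(r^3/mu) = 7133.0977 s = 118.8850 min
revs/day = 1440 / 118.8850 = 12.1125
Rounded: 12 revolutions per day

12 revolutions per day


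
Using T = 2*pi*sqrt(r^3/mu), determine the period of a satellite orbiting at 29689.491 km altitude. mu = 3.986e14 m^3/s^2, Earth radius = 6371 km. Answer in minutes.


r = 36060.4910 km = 3.6060491e+07 m
T = 2*pi*sqrt(r^3/mu) = 2*pi*sqrt(4.6891584e+22 / 3.986e14)
T = 68148.8725 s = 1135.8145 min

1135.8145 minutes


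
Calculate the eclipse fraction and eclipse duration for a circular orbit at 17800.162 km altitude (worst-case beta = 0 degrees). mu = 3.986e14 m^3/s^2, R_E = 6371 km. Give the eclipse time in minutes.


r = 24171.1620 km
T = 623.3131 min
Eclipse fraction = arcsin(R_E/r)/pi = arcsin(6371.0000/24171.1620)/pi
= arcsin(0.2635786)/pi = 0.08490282
Eclipse duration = 0.08490282 * 623.3131 = 52.9210 min

52.9210 minutes


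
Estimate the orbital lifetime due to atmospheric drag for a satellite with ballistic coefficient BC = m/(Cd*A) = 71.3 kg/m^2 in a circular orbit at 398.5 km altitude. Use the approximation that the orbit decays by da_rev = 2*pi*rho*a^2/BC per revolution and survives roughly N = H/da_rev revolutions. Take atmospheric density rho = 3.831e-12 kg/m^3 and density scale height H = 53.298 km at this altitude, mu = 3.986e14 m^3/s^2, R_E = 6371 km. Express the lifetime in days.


a = R_E + alt = 6769.5000 km = 6.7695e+06 m
da_rev = 2*pi*rho*a^2/BC = 2*pi*3.831e-12*(6.7695e+06)^2/71.3 = 15.470903 m per revolution
N = H/da_rev = 53298.0000 m / 15.470903 m = 3445.0477 revolutions
P = 2*pi*sqrt(a^3/mu) = 5543.0157 s
lifetime = N*P = 3445.0477 * 5543.0157 = 1.9095953e+07 s = 221.0180 days

221.0180 days


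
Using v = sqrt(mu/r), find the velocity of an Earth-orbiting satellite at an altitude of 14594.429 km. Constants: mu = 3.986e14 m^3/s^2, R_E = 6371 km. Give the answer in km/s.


r = R_E + alt = 6371.0 + 14594.429 = 20965.4290 km = 2.0965429e+07 m
v = sqrt(mu/r) = sqrt(3.986e14 / 2.0965429e+07) = 4360.3040 m/s = 4.3603 km/s

4.3603 km/s


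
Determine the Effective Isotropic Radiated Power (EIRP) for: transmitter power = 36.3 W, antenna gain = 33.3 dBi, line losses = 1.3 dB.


Pt = 36.3 W = 15.5991 dBW
EIRP = Pt_dBW + Gt - losses = 15.5991 + 33.3 - 1.3 = 47.5991 dBW

47.5991 dBW


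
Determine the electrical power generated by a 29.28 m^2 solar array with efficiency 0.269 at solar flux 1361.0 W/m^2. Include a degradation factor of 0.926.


P = area * eta * S * degradation
P = 29.28 * 0.269 * 1361.0 * 0.926
P = 9926.4158 W

9926.4158 W


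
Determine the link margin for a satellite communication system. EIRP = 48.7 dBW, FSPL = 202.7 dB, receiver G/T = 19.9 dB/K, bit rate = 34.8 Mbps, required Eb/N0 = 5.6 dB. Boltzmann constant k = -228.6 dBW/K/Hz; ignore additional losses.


C/N0 = EIRP - FSPL + G/T - k = 48.7 - 202.7 + 19.9 - (-228.6)
C/N0 = 94.5000 dB-Hz
R_b = 34.8 Mbps = 3.48e+07 bps -> 10*log10(R_b) = 75.4158 dB-Hz
Eb/N0 = C/N0 - 10*log10(R_b) = 94.5000 - 75.4158 = 19.0842 dB
Margin = Eb/N0 - Eb/N0_req = 19.0842 - 5.6 = 13.4842 dB (link closes)

13.4842 dB


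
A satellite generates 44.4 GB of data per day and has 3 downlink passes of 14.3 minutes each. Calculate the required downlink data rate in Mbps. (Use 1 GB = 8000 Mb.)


total contact time = 3 * 14.3 * 60 = 2574.0000 s
data = 44.4 GB = 355200.0000 Mb
rate = 355200.0000 / 2574.0000 = 137.9953 Mbps

137.9953 Mbps


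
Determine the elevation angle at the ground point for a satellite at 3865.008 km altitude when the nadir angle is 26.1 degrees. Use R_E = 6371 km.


r = R_E + alt = 10236.0080 km
Law of sines in the satellite / Earth-center / ground-point triangle:
  sin(nadir)/R_E = sin(90 + el)/r  =>  cos(el) = (r/R_E)*sin(nadir)
cos(el) = (10236.0080 / 6371.0000) * sin(26.1 deg) = 0.7068311
el = arccos(0.7068311) = 45.0223 deg
(Earth-central angle = 90 - nadir - el = 18.8777 deg)

45.0223 degrees


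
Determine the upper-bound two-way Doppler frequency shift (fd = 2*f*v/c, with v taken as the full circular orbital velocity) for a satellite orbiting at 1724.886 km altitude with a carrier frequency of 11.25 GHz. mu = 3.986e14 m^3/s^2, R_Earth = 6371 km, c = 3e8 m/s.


r = 8.095886e+06 m
v = sqrt(mu/r) = 7016.7573 m/s (worst-case radial velocity)
f = 11.25 GHz = 1.125e+10 Hz
fd = 2*f*v/c = 2*1.125e+10*7016.7573/3.0e+08
fd = 526256.7975 Hz

526256.7975 Hz


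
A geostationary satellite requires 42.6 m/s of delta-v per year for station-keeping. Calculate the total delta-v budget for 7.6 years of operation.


dV = rate * years = 42.6 * 7.6
dV = 323.7600 m/s

323.7600 m/s


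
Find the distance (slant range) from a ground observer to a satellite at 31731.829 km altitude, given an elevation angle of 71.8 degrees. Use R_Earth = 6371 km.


h = 31731.829 km, el = 71.8 deg
d = -R_E*sin(el) + sqrt((R_E*sin(el))^2 + 2*R_E*h + h^2)
d = -6371.0000*sin(1.2531) + sqrt((6371.0000*0.9499721)^2 + 2*6371.0000*31731.829 + 31731.829^2)
d = 31998.5616 km

31998.5616 km


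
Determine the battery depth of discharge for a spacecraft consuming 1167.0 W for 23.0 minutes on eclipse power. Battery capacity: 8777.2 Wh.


E_used = P * t / 60 = 1167.0 * 23.0 / 60 = 447.3500 Wh
DOD = E_used / E_total * 100 = 447.3500 / 8777.2 * 100
DOD = 5.0967 %

5.0967 %


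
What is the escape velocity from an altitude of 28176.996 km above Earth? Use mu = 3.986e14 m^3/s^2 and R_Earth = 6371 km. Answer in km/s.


r = 6371.0 + 28176.996 = 34547.9960 km = 3.4547996e+07 m
v_esc = sqrt(2*mu/r) = sqrt(2*3.986e14 / 3.4547996e+07)
v_esc = 4803.6595 m/s = 4.8037 km/s

4.8037 km/s


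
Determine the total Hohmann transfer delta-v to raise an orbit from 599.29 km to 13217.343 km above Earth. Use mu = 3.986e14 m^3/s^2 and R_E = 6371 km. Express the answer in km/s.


r1 = 6970.2900 km = 6.97029e+06 m
r2 = 19588.3430 km = 1.9588343e+07 m
dv1 = sqrt(mu/r1)*(sqrt(2*r2/(r1+r2)) - 1) = 1622.3583 m/s
dv2 = sqrt(mu/r2)*(1 - sqrt(2*r1/(r1+r2))) = 1242.7781 m/s
total dv = |dv1| + |dv2| = 1622.3583 + 1242.7781 = 2865.1364 m/s = 2.8651 km/s

2.8651 km/s


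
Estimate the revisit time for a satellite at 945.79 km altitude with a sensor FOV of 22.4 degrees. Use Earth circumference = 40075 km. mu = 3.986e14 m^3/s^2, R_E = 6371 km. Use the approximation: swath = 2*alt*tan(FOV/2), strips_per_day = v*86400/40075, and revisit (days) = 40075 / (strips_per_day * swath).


swath = 2*945.79*tan(0.1954769) = 374.5429 km
v = sqrt(mu/r) = 7380.8835 m/s = 7.3809 km/s
strips/day = v*86400/40075 = 7.3809*86400/40075 = 15.9129
coverage/day = strips * swath = 15.9129 * 374.5429 = 5960.0536 km
revisit = 40075 / 5960.0536 = 6.7239 days

6.7239 days


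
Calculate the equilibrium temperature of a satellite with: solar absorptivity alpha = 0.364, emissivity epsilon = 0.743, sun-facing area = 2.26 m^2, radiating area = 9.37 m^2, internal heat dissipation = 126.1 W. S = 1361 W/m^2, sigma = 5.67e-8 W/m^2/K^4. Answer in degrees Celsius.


Numerator = alpha*S*A_sun + Q_int = 0.364*1361*2.26 + 126.1 = 1245.7130 W
Denominator = eps*sigma*A_rad = 0.743*5.67e-8*9.37 = 3.947403e-07 W/K^4
T^4 = 3.1557787e+09 K^4
T = 237.0154 K = -36.1346 C

-36.1346 degrees Celsius


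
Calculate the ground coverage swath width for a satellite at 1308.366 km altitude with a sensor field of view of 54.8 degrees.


FOV = 54.8 deg = 0.9564404 rad
swath = 2 * alt * tan(FOV/2) = 2 * 1308.366 * tan(0.4782202)
swath = 2 * 1308.366 * 0.5183508
swath = 1356.3850 km

1356.3850 km


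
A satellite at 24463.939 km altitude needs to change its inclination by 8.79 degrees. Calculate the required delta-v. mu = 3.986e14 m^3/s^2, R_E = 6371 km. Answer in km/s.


r = 30834.9390 km = 3.0834939e+07 m
V = sqrt(mu/r) = 3595.3991 m/s
di = 8.79 deg = 0.1534144 rad
dV = 2*V*sin(di/2) = 2*3595.3991*sin(0.07670722)
dV = 551.0454 m/s = 0.5510454 km/s

0.5510 km/s


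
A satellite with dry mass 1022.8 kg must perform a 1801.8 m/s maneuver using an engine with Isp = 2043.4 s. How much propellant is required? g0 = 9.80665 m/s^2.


ve = Isp * g0 = 2043.4 * 9.80665 = 20038.908610 m/s
mass ratio = exp(dv/ve) = exp(1801.8/20038.908610) = 1.09408137
m_prop = m_dry * (mr - 1) = 1022.8 * (1.09408137 - 1)
m_prop = 96.2264 kg

96.2264 kg


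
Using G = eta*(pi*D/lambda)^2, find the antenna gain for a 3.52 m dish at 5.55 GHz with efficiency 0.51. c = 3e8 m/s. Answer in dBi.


lambda = c/f = 3e8 / 5.55e+09 = 0.05405405 m
G = eta*(pi*D/lambda)^2 = 0.51*(pi*3.52/0.05405405)^2
G = 21345.1251 (linear)
G = 10*log10(21345.1251) = 43.2930 dBi

43.2930 dBi


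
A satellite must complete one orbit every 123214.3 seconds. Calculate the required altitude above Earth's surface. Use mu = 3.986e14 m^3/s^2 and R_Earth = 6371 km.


T = 123214.3 s
r = (mu*T^2/(4*pi^2))^(1/3) = (3.986e14 * 123214.3^2 / (4*pi^2))^(1/3)
r = 5.3518007e+07 m = 53518.0066 km
alt = r - R_E = 53518.0066 - 6371 = 47147.0066 km

47147.0066 km


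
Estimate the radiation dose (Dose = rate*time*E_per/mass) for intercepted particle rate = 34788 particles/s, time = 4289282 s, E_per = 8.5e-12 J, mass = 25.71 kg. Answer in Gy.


Total energy deposited = rate * time * E_per
  = 34788 * 4289282 * 8.5e-12 = 1.2683 J
Dose = E_total / mass = 1.2683 / 25.71
Dose = 0.04933225 Gy

0.0493 Gy


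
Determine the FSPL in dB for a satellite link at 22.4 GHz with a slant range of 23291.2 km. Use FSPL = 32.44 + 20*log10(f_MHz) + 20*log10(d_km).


f = 22.4 GHz = 22400.0000 MHz
d = 23291.2 km
FSPL = 32.44 + 20*log10(22400.0000) + 20*log10(23291.2)
FSPL = 32.44 + 87.0050 + 87.3438
FSPL = 206.7888 dB

206.7888 dB


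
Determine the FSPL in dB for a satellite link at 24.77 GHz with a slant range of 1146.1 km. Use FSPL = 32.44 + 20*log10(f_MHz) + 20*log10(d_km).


f = 24.77 GHz = 24770.0000 MHz
d = 1146.1 km
FSPL = 32.44 + 20*log10(24770.0000) + 20*log10(1146.1)
FSPL = 32.44 + 87.8785 + 61.1845
FSPL = 181.5030 dB

181.5030 dB


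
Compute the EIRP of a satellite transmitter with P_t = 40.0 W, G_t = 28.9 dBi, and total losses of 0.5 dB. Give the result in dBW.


Pt = 40.0 W = 16.0206 dBW
EIRP = Pt_dBW + Gt - losses = 16.0206 + 28.9 - 0.5 = 44.4206 dBW

44.4206 dBW


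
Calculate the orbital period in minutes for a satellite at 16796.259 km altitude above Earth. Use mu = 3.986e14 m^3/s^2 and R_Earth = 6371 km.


r = 23167.2590 km = 2.3167259e+07 m
T = 2*pi*sqrt(r^3/mu) = 2*pi*sqrt(1.2434375e+22 / 3.986e14)
T = 35093.2186 s = 584.8870 min

584.8870 minutes


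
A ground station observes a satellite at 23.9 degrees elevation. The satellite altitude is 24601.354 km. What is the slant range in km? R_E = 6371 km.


h = 24601.354 km, el = 23.9 deg
d = -R_E*sin(el) + sqrt((R_E*sin(el))^2 + 2*R_E*h + h^2)
d = -6371.0000*sin(0.4171337) + sqrt((6371.0000*0.4051416)^2 + 2*6371.0000*24601.354 + 24601.354^2)
d = 27838.5642 km

27838.5642 km


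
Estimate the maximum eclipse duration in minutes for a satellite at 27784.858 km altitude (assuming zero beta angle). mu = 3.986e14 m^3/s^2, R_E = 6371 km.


r = 34155.8580 km
T = 1047.0267 min
Eclipse fraction = arcsin(R_E/r)/pi = arcsin(6371.0000/34155.8580)/pi
= arcsin(0.1865273)/pi = 0.05972328
Eclipse duration = 0.05972328 * 1047.0267 = 62.5319 min

62.5319 minutes


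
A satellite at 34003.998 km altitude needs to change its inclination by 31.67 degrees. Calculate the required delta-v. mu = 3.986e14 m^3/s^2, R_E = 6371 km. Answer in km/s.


r = 40374.9980 km = 4.0374998e+07 m
V = sqrt(mu/r) = 3142.0449 m/s
di = 31.67 deg = 0.5527458 rad
dV = 2*V*sin(di/2) = 2*3142.0449*sin(0.2763729)
dV = 1714.7269 m/s = 1.7147 km/s

1.7147 km/s


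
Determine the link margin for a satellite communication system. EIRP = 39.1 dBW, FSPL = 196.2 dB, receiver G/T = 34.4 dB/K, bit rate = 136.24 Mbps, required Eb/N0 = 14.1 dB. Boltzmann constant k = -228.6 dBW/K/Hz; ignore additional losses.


C/N0 = EIRP - FSPL + G/T - k = 39.1 - 196.2 + 34.4 - (-228.6)
C/N0 = 105.9000 dB-Hz
R_b = 136.24 Mbps = 1.3624e+08 bps -> 10*log10(R_b) = 81.3430 dB-Hz
Eb/N0 = C/N0 - 10*log10(R_b) = 105.9000 - 81.3430 = 24.5570 dB
Margin = Eb/N0 - Eb/N0_req = 24.5570 - 14.1 = 10.4570 dB (link closes)

10.4570 dB


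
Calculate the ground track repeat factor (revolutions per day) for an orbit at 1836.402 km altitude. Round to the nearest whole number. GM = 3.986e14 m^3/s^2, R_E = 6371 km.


r = 8.207402e+06 m
T = 2*pi*sqrt(r^3/mu) = 7399.7966 s = 123.3299 min
revs/day = 1440 / 123.3299 = 11.6760
Rounded: 12 revolutions per day

12 revolutions per day


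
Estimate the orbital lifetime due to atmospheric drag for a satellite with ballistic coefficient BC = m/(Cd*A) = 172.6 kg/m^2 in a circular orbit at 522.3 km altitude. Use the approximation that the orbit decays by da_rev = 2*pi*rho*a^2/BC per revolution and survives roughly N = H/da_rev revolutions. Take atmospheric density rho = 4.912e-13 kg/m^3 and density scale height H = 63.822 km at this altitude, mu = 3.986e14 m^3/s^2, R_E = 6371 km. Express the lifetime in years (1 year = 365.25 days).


a = R_E + alt = 6893.3000 km = 6.8933e+06 m
da_rev = 2*pi*rho*a^2/BC = 2*pi*4.912e-13*(6.8933e+06)^2/172.6 = 0.849672954 m per revolution
N = H/da_rev = 63822.0000 m / 0.849672954 m = 75113.6066 revolutions
P = 2*pi*sqrt(a^3/mu) = 5695.7641 s
lifetime = N*P = 75113.6066 * 5695.7641 = 4.2782938e+08 s = 4951.7289 days
years = 4951.7289 / 365.25 = 13.5571 years

13.5571 years


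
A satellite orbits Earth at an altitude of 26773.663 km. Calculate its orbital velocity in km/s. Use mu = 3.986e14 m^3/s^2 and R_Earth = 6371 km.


r = R_E + alt = 6371.0 + 26773.663 = 33144.6630 km = 3.3144663e+07 m
v = sqrt(mu/r) = sqrt(3.986e14 / 3.3144663e+07) = 3467.8623 m/s = 3.4679 km/s

3.4679 km/s


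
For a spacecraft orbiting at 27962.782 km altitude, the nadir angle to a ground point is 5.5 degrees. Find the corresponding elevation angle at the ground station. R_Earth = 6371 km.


r = R_E + alt = 34333.7820 km
Law of sines in the satellite / Earth-center / ground-point triangle:
  sin(nadir)/R_E = sin(90 + el)/r  =>  cos(el) = (r/R_E)*sin(nadir)
cos(el) = (34333.7820 / 6371.0000) * sin(5.5 deg) = 0.5165197
el = arccos(0.5165197) = 58.9009 deg
(Earth-central angle = 90 - nadir - el = 25.5991 deg)

58.9009 degrees


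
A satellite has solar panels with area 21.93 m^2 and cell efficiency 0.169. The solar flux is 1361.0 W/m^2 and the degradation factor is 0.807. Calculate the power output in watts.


P = area * eta * S * degradation
P = 21.93 * 0.169 * 1361.0 * 0.807
P = 4070.5866 W

4070.5866 W


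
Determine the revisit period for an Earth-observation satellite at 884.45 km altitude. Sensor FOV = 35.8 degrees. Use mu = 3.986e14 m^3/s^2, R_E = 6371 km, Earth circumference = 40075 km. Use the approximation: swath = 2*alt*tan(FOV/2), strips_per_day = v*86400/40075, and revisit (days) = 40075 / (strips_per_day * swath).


swath = 2*884.45*tan(0.3124139) = 571.3391 km
v = sqrt(mu/r) = 7412.0181 m/s = 7.4120 km/s
strips/day = v*86400/40075 = 7.4120*86400/40075 = 15.9800
coverage/day = strips * swath = 15.9800 * 571.3391 = 9129.9974 km
revisit = 40075 / 9129.9974 = 4.3894 days

4.3894 days


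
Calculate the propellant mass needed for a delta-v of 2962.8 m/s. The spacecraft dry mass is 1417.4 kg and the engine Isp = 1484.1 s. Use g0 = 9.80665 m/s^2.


ve = Isp * g0 = 1484.1 * 9.80665 = 14554.049265 m/s
mass ratio = exp(dv/ve) = exp(2962.8/14554.049265) = 1.22577367
m_prop = m_dry * (mr - 1) = 1417.4 * (1.22577367 - 1)
m_prop = 320.0116 kg

320.0116 kg


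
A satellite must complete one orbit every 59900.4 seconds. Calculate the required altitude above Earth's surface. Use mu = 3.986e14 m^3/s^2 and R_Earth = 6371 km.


T = 59900.4 s
r = (mu*T^2/(4*pi^2))^(1/3) = (3.986e14 * 59900.4^2 / (4*pi^2))^(1/3)
r = 3.3088646e+07 m = 33088.6464 km
alt = r - R_E = 33088.6464 - 6371 = 26717.6464 km

26717.6464 km


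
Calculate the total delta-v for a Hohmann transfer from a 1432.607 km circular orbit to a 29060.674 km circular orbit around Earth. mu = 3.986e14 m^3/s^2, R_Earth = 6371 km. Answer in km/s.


r1 = 7803.6070 km = 7.803607e+06 m
r2 = 35431.6740 km = 3.5431674e+07 m
dv1 = sqrt(mu/r1)*(sqrt(2*r2/(r1+r2)) - 1) = 2002.8685 m/s
dv2 = sqrt(mu/r2)*(1 - sqrt(2*r1/(r1+r2))) = 1338.8836 m/s
total dv = |dv1| + |dv2| = 2002.8685 + 1338.8836 = 3341.7522 m/s = 3.3418 km/s

3.3418 km/s


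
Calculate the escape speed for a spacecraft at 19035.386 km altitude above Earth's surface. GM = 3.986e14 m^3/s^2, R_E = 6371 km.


r = 6371.0 + 19035.386 = 25406.3860 km = 2.5406386e+07 m
v_esc = sqrt(2*mu/r) = sqrt(2*3.986e14 / 2.5406386e+07)
v_esc = 5601.6014 m/s = 5.6016 km/s

5.6016 km/s


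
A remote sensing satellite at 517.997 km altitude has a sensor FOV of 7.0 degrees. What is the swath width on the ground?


FOV = 7.0 deg = 0.122173 rad
swath = 2 * alt * tan(FOV/2) = 2 * 517.997 * tan(0.06108652)
swath = 2 * 517.997 * 0.06116262
swath = 63.3641 km

63.3641 km


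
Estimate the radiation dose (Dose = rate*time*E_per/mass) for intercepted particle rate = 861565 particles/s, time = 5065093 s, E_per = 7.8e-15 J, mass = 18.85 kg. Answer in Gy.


Total energy deposited = rate * time * E_per
  = 861565 * 5065093 * 7.8e-15 = 0.03403847 J
Dose = E_total / mass = 0.03403847 / 18.85
Dose = 0.001805755 Gy

0.0018 Gy


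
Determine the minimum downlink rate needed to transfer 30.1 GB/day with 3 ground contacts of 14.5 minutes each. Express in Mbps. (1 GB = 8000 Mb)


total contact time = 3 * 14.5 * 60 = 2610.0000 s
data = 30.1 GB = 240800.0000 Mb
rate = 240800.0000 / 2610.0000 = 92.2605 Mbps

92.2605 Mbps


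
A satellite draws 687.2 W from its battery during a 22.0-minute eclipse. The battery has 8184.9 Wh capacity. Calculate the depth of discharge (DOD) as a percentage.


E_used = P * t / 60 = 687.2 * 22.0 / 60 = 251.9733 Wh
DOD = E_used / E_total * 100 = 251.9733 / 8184.9 * 100
DOD = 3.0785 %

3.0785 %


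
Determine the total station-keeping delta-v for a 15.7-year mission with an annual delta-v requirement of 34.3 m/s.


dV = rate * years = 34.3 * 15.7
dV = 538.5100 m/s

538.5100 m/s


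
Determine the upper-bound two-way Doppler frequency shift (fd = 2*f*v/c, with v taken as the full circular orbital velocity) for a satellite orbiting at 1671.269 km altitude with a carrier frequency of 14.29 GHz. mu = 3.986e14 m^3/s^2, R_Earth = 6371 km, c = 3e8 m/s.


r = 8.042269e+06 m
v = sqrt(mu/r) = 7040.1085 m/s (worst-case radial velocity)
f = 14.29 GHz = 1.429e+10 Hz
fd = 2*f*v/c = 2*1.429e+10*7040.1085/3.0e+08
fd = 670687.6652 Hz

670687.6652 Hz


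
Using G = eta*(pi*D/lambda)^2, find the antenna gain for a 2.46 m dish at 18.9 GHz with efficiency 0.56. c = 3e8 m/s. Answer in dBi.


lambda = c/f = 3e8 / 1.89e+10 = 0.01587302 m
G = eta*(pi*D/lambda)^2 = 0.56*(pi*2.46/0.01587302)^2
G = 132751.3926 (linear)
G = 10*log10(132751.3926) = 51.2304 dBi

51.2304 dBi


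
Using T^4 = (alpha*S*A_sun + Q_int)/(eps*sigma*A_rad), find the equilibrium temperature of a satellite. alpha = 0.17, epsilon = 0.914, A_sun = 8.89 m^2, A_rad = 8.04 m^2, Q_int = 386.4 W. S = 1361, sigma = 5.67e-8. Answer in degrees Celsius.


Numerator = alpha*S*A_sun + Q_int = 0.17*1361*8.89 + 386.4 = 2443.2793 W
Denominator = eps*sigma*A_rad = 0.914*5.67e-8*8.04 = 4.1666335e-07 W/K^4
T^4 = 5.863917e+09 K^4
T = 276.7241 K = 3.5741 C

3.5741 degrees Celsius


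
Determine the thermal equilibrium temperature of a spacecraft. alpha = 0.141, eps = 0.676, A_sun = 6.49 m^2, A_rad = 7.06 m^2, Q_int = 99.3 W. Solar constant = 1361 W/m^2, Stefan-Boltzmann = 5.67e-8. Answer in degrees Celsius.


Numerator = alpha*S*A_sun + Q_int = 0.141*1361*6.49 + 99.3 = 1344.7375 W
Denominator = eps*sigma*A_rad = 0.676*5.67e-8*7.06 = 2.7060415e-07 W/K^4
T^4 = 4.9693897e+09 K^4
T = 265.5069 K = -7.6431 C

-7.6431 degrees Celsius


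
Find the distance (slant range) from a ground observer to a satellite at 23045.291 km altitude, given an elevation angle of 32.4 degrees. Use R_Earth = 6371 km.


h = 23045.291 km, el = 32.4 deg
d = -R_E*sin(el) + sqrt((R_E*sin(el))^2 + 2*R_E*h + h^2)
d = -6371.0000*sin(0.5654867) + sqrt((6371.0000*0.5358268)^2 + 2*6371.0000*23045.291 + 23045.291^2)
d = 25506.5214 km

25506.5214 km


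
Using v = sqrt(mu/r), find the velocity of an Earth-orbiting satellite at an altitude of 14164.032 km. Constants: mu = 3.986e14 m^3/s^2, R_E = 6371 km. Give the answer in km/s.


r = R_E + alt = 6371.0 + 14164.032 = 20535.0320 km = 2.0535032e+07 m
v = sqrt(mu/r) = sqrt(3.986e14 / 2.0535032e+07) = 4405.7612 m/s = 4.4058 km/s

4.4058 km/s


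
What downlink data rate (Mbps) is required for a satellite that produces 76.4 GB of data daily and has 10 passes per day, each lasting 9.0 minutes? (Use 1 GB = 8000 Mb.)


total contact time = 10 * 9.0 * 60 = 5400.0000 s
data = 76.4 GB = 611200.0000 Mb
rate = 611200.0000 / 5400.0000 = 113.1852 Mbps

113.1852 Mbps


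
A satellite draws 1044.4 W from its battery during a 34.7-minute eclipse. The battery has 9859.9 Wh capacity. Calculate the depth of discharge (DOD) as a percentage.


E_used = P * t / 60 = 1044.4 * 34.7 / 60 = 604.0113 Wh
DOD = E_used / E_total * 100 = 604.0113 / 9859.9 * 100
DOD = 6.1259 %

6.1259 %


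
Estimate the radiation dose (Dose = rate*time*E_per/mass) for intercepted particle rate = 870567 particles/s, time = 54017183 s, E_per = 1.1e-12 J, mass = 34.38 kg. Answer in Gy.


Total energy deposited = rate * time * E_per
  = 870567 * 54017183 * 1.1e-12 = 51.7281 J
Dose = E_total / mass = 51.7281 / 34.38
Dose = 1.5046 Gy

1.5046 Gy


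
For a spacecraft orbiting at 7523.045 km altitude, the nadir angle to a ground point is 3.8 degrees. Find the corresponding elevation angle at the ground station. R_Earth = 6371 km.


r = R_E + alt = 13894.0450 km
Law of sines in the satellite / Earth-center / ground-point triangle:
  sin(nadir)/R_E = sin(90 + el)/r  =>  cos(el) = (r/R_E)*sin(nadir)
cos(el) = (13894.0450 / 6371.0000) * sin(3.8 deg) = 0.1445319
el = arccos(0.1445319) = 81.6898 deg
(Earth-central angle = 90 - nadir - el = 4.5102 deg)

81.6898 degrees


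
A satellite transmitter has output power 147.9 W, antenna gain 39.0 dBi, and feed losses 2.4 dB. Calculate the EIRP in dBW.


Pt = 147.9 W = 21.6997 dBW
EIRP = Pt_dBW + Gt - losses = 21.6997 + 39.0 - 2.4 = 58.2997 dBW

58.2997 dBW


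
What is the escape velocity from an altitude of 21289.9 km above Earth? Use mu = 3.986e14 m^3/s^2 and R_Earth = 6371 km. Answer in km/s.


r = 6371.0 + 21289.9 = 27660.9000 km = 2.76609e+07 m
v_esc = sqrt(2*mu/r) = sqrt(2*3.986e14 / 2.76609e+07)
v_esc = 5368.4695 m/s = 5.3685 km/s

5.3685 km/s


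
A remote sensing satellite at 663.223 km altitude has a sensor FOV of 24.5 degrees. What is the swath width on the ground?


FOV = 24.5 deg = 0.4276057 rad
swath = 2 * alt * tan(FOV/2) = 2 * 663.223 * tan(0.2138028)
swath = 2 * 663.223 * 0.2171213
swath = 287.9997 km

287.9997 km


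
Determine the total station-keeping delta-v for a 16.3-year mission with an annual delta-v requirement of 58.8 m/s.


dV = rate * years = 58.8 * 16.3
dV = 958.4400 m/s

958.4400 m/s


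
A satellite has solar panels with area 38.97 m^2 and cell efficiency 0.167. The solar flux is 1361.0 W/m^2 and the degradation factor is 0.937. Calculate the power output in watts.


P = area * eta * S * degradation
P = 38.97 * 0.167 * 1361.0 * 0.937
P = 8299.3598 W

8299.3598 W


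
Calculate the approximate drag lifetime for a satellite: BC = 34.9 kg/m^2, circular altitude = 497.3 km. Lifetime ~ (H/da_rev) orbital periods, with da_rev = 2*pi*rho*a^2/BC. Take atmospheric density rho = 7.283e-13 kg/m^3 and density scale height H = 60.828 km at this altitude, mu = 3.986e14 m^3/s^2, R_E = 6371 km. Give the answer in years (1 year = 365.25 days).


a = R_E + alt = 6868.3000 km = 6.8683e+06 m
da_rev = 2*pi*rho*a^2/BC = 2*pi*7.283e-13*(6.8683e+06)^2/34.9 = 6.185336 m per revolution
N = H/da_rev = 60828.0000 m / 6.185336 m = 9834.2280 revolutions
P = 2*pi*sqrt(a^3/mu) = 5664.8068 s
lifetime = N*P = 9834.2280 * 5664.8068 = 5.5709002e+07 s = 644.7801 days
years = 644.7801 / 365.25 = 1.7653 years

1.7653 years
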